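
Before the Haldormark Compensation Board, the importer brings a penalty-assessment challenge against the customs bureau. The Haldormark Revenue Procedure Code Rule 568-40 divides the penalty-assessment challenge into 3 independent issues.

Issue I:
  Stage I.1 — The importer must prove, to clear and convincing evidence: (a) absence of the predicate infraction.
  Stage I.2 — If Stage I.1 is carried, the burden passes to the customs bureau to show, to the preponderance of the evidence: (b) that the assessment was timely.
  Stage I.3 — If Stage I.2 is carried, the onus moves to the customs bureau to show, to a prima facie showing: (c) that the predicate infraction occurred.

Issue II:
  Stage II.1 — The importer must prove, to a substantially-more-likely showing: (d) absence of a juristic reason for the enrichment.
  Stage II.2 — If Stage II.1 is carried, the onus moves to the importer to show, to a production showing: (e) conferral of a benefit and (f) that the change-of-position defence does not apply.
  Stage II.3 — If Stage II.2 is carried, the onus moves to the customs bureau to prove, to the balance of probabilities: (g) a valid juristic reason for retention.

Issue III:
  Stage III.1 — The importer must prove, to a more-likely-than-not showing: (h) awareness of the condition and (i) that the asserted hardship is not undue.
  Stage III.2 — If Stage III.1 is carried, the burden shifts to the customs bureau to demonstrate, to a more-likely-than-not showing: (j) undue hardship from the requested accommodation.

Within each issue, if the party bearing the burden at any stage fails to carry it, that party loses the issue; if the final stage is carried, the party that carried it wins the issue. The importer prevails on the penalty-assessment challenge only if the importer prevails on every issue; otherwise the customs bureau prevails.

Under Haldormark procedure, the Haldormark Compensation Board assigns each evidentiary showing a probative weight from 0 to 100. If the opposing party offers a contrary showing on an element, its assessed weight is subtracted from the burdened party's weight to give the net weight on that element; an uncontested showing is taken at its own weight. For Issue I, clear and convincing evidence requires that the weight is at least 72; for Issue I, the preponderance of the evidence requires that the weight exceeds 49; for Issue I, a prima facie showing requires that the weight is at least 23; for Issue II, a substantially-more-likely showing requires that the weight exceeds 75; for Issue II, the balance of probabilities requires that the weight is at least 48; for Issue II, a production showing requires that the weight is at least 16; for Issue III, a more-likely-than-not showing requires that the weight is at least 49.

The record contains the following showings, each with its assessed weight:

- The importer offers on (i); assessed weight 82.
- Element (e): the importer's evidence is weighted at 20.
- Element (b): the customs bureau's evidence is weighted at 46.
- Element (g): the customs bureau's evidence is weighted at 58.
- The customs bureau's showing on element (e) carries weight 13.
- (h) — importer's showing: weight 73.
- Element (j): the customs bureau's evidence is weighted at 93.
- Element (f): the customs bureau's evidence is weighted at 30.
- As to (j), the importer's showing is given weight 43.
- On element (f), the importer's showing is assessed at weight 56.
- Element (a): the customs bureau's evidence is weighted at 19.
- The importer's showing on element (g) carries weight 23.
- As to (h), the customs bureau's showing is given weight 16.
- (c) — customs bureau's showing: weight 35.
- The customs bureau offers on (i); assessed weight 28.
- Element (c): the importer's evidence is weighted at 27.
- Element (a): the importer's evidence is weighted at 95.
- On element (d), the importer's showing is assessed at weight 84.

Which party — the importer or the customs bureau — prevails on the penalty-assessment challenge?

customs bureau

— Issue I —
Stage I.1 (importer, clear and convincing evidence, weight is at least 72): (a) net 95−19=76 ≥ 72 — meets.
  The importer carries Stage I.1; the customs bureau now bears the burden.
Stage I.2 (customs bureau, the preponderance of the evidence, weight exceeds 49): (b) 46 ≤ 49 — fails.
  Not every element is met, so the customs bureau fails to carry Stage I.2.
The importer prevails on this issue.
— Issue II —
At Stage II.1 the importer must meet a substantially-more-likely showing (weight exceeds 75): on (d) the weight is 84, which does exceed 75, so (d) meets the standard.
  All elements met. The importer retains the burden for Stage II.2.
At Stage II.2 the importer must meet a production showing (weight is at least 16): on (e) the weight is 20 less the opposing 13 gives net 7, < 16, so (e) does not meet the standard; on (f) the weight is 56 less the opposing 30 gives net 26, ≥ 16, so (f) meets the standard.
  The importer does not carry Stage II.2.
So the customs bureau prevails on this issue.
— Issue III —
Stage III.1 — burden on importer; standard: a more-likely-than-not showing (weight is at least 49).
    (h): 73 − 16 = 57 ≥ 49 [met]
    (i): 82 − 28 = 54 ≥ 49 [met]
  The importer carries Stage III.1; the customs bureau now bears the burden.
Stage III.2 — burden on customs bureau; standard: a more-likely-than-not showing (weight is at least 49).
    (j): 93 − 43 = 50 ≥ 49 [met]
  Stage III.2 carried; the final stage is satisfied.
Every stage carried; the customs bureau prevails on this issue.
Per-issue: Issue I → importer; Issue II → customs bureau; Issue III → customs bureau. The importer must prevail on every issue; overall, the customs bureau prevails.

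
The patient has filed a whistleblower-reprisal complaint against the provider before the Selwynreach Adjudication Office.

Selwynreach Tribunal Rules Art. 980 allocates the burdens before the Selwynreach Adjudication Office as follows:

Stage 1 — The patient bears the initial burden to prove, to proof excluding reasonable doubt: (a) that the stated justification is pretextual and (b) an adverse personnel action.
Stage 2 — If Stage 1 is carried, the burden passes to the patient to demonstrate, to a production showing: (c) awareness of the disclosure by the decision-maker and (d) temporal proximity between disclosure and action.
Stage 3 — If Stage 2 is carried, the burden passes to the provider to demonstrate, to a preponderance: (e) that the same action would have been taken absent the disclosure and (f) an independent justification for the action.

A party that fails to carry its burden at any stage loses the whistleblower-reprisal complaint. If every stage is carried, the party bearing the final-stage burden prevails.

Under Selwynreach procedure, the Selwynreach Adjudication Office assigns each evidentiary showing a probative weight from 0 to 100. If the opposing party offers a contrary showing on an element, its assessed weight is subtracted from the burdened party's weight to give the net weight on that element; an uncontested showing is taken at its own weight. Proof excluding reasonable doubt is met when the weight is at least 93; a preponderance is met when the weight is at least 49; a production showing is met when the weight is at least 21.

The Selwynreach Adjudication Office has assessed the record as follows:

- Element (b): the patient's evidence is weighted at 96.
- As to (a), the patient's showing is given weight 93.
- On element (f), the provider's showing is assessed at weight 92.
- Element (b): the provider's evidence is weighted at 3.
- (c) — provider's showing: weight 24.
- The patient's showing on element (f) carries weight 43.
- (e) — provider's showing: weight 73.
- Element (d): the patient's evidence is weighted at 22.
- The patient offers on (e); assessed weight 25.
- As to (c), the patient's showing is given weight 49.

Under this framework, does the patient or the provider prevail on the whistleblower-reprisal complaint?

patient

Stage 1 — burden on patient; standard: proof excluding reasonable doubt (weight is at least 93).
    (a): 93 ≥ 93 [met]
    (b): 96 − 3 = 93 ≥ 93 [met]
  Stage 1 is satisfied; the patient continues to bear the burden.
Stage 2 — burden on patient; standard: a production showing (weight is at least 21).
    (c): 49 − 24 = 25 ≥ 21 [met]
    (d): 22 ≥ 21 [met]
  The patient carries Stage 2; the provider now bears the burden.
Stage 3 — burden on provider; standard: a preponderance (weight is at least 49).
    (e): 73 − 25 = 48 < 49 [not met]
    (f): 92 − 43 = 49 ≥ 49 [met]
  Stage 3 not carried; the provider fails its burden.
The analysis ends at Stage 3; the patient prevails.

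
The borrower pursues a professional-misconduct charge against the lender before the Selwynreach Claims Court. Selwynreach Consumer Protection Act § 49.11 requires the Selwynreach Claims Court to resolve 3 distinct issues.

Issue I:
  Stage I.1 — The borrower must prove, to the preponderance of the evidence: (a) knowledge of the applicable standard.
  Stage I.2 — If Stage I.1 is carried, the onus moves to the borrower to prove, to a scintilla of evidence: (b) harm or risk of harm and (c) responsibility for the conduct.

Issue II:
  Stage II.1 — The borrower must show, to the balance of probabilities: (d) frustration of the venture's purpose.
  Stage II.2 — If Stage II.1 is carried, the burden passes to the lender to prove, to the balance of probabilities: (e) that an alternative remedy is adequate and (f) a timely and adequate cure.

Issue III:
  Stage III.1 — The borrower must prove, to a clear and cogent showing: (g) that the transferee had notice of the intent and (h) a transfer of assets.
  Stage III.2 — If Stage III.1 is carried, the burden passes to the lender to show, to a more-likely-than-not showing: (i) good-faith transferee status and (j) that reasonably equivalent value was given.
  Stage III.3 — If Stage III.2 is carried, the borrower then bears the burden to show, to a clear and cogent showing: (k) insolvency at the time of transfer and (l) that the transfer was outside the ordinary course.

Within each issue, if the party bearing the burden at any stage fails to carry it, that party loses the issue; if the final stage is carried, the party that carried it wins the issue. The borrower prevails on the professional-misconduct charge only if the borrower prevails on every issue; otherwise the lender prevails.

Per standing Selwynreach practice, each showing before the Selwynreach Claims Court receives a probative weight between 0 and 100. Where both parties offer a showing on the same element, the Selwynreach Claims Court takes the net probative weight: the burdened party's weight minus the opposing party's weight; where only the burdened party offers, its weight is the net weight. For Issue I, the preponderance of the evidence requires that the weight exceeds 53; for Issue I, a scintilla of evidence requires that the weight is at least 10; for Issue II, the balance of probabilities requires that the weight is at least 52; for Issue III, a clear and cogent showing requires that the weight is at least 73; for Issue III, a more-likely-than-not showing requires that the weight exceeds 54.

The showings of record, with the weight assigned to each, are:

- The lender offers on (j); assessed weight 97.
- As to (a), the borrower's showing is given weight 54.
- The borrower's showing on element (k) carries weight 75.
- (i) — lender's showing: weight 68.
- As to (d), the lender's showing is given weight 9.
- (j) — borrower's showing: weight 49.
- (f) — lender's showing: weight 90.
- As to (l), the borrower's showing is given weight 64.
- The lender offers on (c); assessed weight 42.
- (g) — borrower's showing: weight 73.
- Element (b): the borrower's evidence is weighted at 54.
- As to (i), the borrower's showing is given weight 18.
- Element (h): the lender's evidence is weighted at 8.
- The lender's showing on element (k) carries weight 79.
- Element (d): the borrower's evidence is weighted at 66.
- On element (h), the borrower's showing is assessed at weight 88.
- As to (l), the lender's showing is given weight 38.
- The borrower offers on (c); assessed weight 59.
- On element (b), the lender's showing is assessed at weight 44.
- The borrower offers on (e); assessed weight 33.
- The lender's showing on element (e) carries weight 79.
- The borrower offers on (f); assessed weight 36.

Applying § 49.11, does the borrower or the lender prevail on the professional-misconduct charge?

borrower

— Issue I —
Stage I.1 — burden on borrower; standard: the preponderance of the evidence (weight exceeds 53).
    (a): 54 > 53 [met]
  Stage I.1 carried; the burden remains with the borrower.
Stage I.2 — burden on borrower; standard: a scintilla of evidence (weight is at least 10).
    (b): 54 − 44 = 10 ≥ 10 [met]
    (c): 59 − 42 = 17 ≥ 10 [met]
  The borrower carries the last stage.
All stages carried — the borrower prevails on this issue.
— Issue II —
Stage II.1 — burden on borrower; standard: the balance of probabilities (weight is at least 52).
    (d): 66 − 9 = 57 ≥ 52 [met]
  The borrower carries Stage II.1; the lender now bears the burden.
Stage II.2 — burden on lender; standard: the balance of probabilities (weight is at least 52).
    (e): 79 − 33 = 46 < 52 [not met]
    (f): 90 − 36 = 54 ≥ 52 [met]
  Stage II.2 not carried; the lender fails its burden.
So the borrower prevails on this issue.
— Issue III —
Stage III.1 (borrower, a clear and cogent showing, weight is at least 73): (g) 73 ≥ 73 — meets; (h) net 88−8=80 ≥ 73 — meets.
  Stage III.1 carried; the burden shifts to the lender.
Stage III.2 (lender, a more-likely-than-not showing, weight exceeds 54): (i) net 68−18=50 ≤ 54 — fails; (j) net 97−49=48 ≤ 54 — fails.
  The lender does not carry Stage III.2.
The analysis ends at Stage III.2; the borrower prevails on this issue.
Per-issue: Issue I → borrower; Issue II → borrower; Issue III → borrower. The borrower must prevail on every issue; overall, the borrower prevails.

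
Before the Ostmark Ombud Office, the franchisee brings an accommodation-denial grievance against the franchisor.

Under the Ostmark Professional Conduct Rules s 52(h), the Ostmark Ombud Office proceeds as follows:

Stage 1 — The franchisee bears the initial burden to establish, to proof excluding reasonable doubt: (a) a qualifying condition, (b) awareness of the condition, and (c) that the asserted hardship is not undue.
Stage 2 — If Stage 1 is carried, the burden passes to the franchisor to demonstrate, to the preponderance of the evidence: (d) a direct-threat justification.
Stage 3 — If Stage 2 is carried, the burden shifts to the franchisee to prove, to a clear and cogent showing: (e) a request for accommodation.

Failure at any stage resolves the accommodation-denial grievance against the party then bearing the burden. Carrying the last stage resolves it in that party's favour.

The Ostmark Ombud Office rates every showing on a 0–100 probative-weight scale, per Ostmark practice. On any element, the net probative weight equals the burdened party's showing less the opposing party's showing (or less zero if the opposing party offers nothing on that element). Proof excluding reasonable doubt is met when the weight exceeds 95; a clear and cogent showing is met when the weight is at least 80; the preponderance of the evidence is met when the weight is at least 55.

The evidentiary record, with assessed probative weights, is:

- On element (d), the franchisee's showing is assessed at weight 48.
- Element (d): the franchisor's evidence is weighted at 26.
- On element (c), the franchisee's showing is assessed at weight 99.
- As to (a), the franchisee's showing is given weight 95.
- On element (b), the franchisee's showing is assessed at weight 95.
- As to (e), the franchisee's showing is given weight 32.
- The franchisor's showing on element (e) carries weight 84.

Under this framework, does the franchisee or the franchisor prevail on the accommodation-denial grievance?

franchisor

Stage 1 (franchisee, proof excluding reasonable doubt, weight exceeds 95): (a) 95 ≤ 95 — fails; (b) 95 ≤ 95 — fails; (c) 99 > 95 — meets.
  Stage 1 not carried; the franchisee fails its burden.
The analysis ends at Stage 1; the franchisor prevails.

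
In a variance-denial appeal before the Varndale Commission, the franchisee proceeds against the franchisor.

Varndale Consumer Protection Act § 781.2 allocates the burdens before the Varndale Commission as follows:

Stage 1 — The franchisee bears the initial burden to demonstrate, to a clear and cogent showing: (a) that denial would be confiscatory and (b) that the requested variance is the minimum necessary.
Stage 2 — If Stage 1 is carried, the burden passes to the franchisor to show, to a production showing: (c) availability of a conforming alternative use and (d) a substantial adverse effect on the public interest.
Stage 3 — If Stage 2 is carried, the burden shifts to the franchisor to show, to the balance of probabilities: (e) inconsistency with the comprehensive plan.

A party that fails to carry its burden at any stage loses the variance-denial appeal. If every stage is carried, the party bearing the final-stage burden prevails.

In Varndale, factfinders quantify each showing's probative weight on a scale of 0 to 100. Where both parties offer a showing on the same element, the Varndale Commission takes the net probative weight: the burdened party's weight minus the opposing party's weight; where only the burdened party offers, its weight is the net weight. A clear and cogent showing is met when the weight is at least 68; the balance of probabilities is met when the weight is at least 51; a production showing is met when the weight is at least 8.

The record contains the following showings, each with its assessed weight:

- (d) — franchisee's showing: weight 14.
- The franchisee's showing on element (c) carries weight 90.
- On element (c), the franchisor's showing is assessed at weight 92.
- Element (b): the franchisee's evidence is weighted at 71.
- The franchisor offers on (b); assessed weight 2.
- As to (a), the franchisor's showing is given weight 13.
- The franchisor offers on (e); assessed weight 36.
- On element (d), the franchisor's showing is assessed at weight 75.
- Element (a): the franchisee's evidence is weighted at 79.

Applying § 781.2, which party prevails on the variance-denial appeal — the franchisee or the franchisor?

At Stage 1 the franchisee must meet a clear and cogent showing (weight is at least 68): on (a) the weight is 79 less the opposing 13 gives net 66, < 68, so (a) does not meet the standard; on (b) the weight is 71 less the opposing 2 gives net 69, ≥ 68, so (b) meets the standard.
  Stage 1 not carried; the franchisee fails its burden.
So the franchisor prevails.

franchisor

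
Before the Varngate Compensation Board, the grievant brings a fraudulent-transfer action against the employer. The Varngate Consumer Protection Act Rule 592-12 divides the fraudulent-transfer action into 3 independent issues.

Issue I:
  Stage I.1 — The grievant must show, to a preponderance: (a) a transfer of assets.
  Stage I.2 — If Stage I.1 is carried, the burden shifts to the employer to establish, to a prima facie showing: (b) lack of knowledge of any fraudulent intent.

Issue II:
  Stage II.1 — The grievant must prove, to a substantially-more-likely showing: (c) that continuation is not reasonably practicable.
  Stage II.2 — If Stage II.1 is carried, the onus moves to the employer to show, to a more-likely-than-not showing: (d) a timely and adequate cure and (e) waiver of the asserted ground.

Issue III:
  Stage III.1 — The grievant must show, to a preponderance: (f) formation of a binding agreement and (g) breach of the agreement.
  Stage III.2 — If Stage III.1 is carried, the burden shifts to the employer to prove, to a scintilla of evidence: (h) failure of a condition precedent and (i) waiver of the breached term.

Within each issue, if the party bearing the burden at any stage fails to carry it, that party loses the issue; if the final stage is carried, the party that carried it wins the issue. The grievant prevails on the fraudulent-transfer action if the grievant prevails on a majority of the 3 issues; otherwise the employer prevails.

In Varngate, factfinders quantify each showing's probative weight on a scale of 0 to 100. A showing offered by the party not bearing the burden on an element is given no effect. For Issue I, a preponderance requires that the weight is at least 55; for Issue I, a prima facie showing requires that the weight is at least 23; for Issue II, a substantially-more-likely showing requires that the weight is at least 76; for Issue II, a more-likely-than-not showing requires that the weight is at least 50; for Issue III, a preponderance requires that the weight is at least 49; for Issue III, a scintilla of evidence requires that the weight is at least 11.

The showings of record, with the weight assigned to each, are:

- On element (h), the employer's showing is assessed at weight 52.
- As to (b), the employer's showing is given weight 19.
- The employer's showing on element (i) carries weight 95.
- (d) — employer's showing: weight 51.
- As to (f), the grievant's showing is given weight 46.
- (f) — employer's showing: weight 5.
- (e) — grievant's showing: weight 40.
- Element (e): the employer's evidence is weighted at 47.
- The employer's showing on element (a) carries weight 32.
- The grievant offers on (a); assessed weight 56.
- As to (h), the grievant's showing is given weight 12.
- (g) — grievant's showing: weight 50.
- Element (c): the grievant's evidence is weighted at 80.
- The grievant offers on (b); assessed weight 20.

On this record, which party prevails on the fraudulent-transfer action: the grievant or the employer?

— Issue I —
At Stage I.1 the grievant must meet a preponderance (weight is at least 55): on (a) the weight is 56 (the employer's 32 is given no effect), ≥ 55, so (a) meets the standard.
  The grievant carries Stage I.1; the employer now bears the burden.
At Stage I.2 the employer must meet a prima facie showing (weight is at least 23): on (b) the weight is 19 (the grievant's 20 is given no effect), which does not reach 23, so (b) does not meet the standard.
  Not every element is met, so the employer fails to carry Stage I.2.
The analysis ends at Stage I.2; the grievant prevails on this issue.
— Issue II —
Stage II.1 (grievant, a substantially-more-likely showing, weight is at least 76): (c) 80 ≥ 76 — meets.
  Stage II.1 carried; the burden shifts to the employer.
Stage II.2 (employer, a more-likely-than-not showing, weight is at least 50): (d) 51 ≥ 50 — meets; (e) 47 (grievant's 40 disregarded) < 50 — fails.
  The employer does not carry Stage II.2.
So the grievant prevails on this issue.
— Issue III —
At Stage III.1 the grievant must meet a preponderance (weight is at least 49): on (f) the weight is 46 (the employer's 5 is given no effect), < 49, so (f) does not meet the standard; on (g) the weight is 50, which does reach 49, so (g) meets the standard.
  The grievant does not carry Stage III.1.
The analysis ends at Stage III.1; the employer prevails on this issue.
Per-issue: Issue I → grievant; Issue II → grievant; Issue III → employer. The grievant must prevail on a majority of issues; overall, the grievant prevails.

grievant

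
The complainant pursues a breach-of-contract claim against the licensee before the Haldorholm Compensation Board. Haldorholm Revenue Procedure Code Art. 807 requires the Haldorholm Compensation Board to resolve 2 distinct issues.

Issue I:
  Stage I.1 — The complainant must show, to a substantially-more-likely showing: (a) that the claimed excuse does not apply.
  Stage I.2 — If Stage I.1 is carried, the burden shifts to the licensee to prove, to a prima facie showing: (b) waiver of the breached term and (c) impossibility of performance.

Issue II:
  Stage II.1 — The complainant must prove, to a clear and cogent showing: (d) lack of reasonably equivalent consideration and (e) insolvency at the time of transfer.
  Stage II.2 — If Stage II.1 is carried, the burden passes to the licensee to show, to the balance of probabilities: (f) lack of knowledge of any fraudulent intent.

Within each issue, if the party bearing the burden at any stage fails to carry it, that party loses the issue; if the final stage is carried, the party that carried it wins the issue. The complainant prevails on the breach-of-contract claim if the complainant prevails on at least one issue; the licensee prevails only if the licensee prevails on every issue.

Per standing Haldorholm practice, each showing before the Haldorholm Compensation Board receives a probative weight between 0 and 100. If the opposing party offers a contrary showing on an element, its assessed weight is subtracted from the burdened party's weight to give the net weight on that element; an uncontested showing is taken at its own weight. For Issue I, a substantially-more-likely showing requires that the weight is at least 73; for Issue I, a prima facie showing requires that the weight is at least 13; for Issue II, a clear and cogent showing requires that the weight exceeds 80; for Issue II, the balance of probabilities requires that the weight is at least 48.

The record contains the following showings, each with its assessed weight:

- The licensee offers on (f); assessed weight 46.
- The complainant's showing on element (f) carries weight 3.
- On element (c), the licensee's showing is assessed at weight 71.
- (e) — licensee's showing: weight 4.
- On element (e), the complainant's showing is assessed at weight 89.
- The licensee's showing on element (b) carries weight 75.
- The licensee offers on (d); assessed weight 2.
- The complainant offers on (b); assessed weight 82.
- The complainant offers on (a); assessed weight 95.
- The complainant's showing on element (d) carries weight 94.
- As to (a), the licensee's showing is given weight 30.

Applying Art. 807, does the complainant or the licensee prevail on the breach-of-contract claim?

complainant

— Issue I —
Stage I.1 — burden on complainant; standard: a substantially-more-likely showing (weight is at least 73).
    (a): 95 − 30 = 65 < 73 [not met]
  Stage I.1 not carried; the complainant fails its burden.
The analysis ends at Stage I.1; the licensee prevails on this issue.
— Issue II —
Stage II.1 — burden on complainant; standard: a clear and cogent showing (weight exceeds 80).
    (d): 94 − 2 = 92 > 80 [met]
    (e): 89 − 4 = 85 > 80 [met]
  Stage II.1 is satisfied; the onus moves to the licensee.
Stage II.2 — burden on licensee; standard: the balance of probabilities (weight is at least 48).
    (f): 46 − 3 = 43 < 48 [not met]
  The licensee does not carry Stage II.2.
The analysis ends at Stage II.2; the complainant prevails on this issue.
Per-issue: Issue I → licensee; Issue II → complainant. The complainant must prevail on at least one issue; overall, the complainant prevails.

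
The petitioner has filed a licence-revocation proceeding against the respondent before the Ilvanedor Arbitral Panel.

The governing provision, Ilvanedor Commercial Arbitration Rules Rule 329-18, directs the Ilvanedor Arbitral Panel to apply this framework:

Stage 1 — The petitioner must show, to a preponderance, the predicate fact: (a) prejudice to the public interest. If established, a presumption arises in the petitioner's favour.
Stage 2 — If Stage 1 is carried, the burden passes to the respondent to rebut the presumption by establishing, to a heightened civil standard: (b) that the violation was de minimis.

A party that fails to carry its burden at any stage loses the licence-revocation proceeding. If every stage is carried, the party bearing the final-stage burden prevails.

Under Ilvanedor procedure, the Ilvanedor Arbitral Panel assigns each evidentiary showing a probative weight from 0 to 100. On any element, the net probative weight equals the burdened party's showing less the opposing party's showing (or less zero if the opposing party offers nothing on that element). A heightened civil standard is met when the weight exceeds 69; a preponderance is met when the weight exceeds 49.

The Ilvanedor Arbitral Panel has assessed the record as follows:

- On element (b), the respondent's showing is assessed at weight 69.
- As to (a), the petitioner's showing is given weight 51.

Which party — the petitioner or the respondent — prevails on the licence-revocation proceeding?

petitioner

At Stage 1 the petitioner must meet a preponderance (weight exceeds 49): on (a) the weight is 51, > 49, so (a) meets the standard.
  Stage 1 is satisfied; the onus moves to the respondent.
At Stage 2 the respondent must meet a heightened civil standard (weight exceeds 69): on (b) the weight is 69, ≤ 69, so (b) does not meet the standard.
  Stage 2 not carried; the respondent fails its burden.
The petitioner prevails.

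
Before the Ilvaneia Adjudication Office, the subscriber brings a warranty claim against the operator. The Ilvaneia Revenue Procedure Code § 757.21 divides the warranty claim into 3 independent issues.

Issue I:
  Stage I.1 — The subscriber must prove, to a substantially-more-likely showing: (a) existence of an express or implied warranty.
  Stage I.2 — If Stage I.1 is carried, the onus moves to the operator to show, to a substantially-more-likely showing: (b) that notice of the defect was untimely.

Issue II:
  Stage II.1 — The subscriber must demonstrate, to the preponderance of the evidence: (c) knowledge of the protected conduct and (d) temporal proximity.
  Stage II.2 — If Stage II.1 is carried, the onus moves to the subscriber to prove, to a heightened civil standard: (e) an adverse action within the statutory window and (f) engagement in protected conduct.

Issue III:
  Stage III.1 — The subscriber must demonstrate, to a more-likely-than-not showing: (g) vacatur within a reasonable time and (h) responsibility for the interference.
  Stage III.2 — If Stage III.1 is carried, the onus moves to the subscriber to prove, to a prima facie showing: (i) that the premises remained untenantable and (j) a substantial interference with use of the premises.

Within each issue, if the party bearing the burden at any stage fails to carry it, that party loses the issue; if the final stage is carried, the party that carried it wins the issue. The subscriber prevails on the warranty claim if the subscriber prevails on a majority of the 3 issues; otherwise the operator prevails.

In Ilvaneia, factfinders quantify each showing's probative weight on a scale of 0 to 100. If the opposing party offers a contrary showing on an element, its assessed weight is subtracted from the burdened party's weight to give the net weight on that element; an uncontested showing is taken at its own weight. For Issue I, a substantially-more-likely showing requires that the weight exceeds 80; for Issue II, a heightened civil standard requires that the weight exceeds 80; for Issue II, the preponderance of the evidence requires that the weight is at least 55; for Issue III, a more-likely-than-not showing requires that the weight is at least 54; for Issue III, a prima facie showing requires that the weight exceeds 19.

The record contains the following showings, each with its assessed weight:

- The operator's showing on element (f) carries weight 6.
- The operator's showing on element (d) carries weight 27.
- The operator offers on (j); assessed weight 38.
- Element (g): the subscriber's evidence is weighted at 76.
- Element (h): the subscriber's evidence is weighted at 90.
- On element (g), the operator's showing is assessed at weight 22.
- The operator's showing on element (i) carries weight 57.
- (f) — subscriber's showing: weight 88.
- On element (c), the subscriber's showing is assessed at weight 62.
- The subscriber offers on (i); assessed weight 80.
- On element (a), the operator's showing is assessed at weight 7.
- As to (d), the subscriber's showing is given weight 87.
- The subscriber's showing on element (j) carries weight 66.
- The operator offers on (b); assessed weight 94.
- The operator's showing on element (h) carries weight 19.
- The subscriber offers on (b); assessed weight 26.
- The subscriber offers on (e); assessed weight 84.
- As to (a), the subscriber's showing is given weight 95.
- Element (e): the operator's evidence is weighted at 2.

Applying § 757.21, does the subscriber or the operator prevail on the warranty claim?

subscriber

— Issue I —
At Stage I.1 the subscriber must meet a substantially-more-likely showing (weight exceeds 80): on (a) the weight is 95 less the opposing 7 gives net 88, which does exceed 80, so (a) meets the standard.
  Stage I.1 is satisfied; the onus moves to the operator.
At Stage I.2 the operator must meet a substantially-more-likely showing (weight exceeds 80): on (b) the weight is 94 less the opposing 26 gives net 68, ≤ 80, so (b) does not meet the standard.
  Stage I.2 not carried; the operator fails its burden.
The analysis ends at Stage I.2; the subscriber prevails on this issue.
— Issue II —
Stage II.1 (subscriber, the preponderance of the evidence, weight is at least 55): (c) 62 ≥ 55 — meets; (d) net 87−27=60 ≥ 55 — meets.
  Stage II.1 is satisfied; the subscriber continues to bear the burden.
Stage II.2 (subscriber, a heightened civil standard, weight exceeds 80): (e) net 84−2=82 > 80 — meets; (f) net 88−6=82 > 80 — meets.
  The subscriber carries the last stage.
Every stage carried; the subscriber prevails on this issue.
— Issue III —
Stage III.1 — burden on subscriber; standard: a more-likely-than-not showing (weight is at least 54).
    (g): 76 − 22 = 54 ≥ 54 [met]
    (h): 90 − 19 = 71 ≥ 54 [met]
  All elements met. The subscriber retains the burden for Stage III.2.
Stage III.2 — burden on subscriber; standard: a prima facie showing (weight exceeds 19).
    (i): 80 − 57 = 23 > 19 [met]
    (j): 66 − 38 = 28 > 19 [met]
  The subscriber carries the last stage.
All stages carried — the subscriber prevails on this issue.
Per-issue: Issue I → subscriber; Issue II → subscriber; Issue III → subscriber. The subscriber must prevail on a majority of issues; overall, the subscriber prevails.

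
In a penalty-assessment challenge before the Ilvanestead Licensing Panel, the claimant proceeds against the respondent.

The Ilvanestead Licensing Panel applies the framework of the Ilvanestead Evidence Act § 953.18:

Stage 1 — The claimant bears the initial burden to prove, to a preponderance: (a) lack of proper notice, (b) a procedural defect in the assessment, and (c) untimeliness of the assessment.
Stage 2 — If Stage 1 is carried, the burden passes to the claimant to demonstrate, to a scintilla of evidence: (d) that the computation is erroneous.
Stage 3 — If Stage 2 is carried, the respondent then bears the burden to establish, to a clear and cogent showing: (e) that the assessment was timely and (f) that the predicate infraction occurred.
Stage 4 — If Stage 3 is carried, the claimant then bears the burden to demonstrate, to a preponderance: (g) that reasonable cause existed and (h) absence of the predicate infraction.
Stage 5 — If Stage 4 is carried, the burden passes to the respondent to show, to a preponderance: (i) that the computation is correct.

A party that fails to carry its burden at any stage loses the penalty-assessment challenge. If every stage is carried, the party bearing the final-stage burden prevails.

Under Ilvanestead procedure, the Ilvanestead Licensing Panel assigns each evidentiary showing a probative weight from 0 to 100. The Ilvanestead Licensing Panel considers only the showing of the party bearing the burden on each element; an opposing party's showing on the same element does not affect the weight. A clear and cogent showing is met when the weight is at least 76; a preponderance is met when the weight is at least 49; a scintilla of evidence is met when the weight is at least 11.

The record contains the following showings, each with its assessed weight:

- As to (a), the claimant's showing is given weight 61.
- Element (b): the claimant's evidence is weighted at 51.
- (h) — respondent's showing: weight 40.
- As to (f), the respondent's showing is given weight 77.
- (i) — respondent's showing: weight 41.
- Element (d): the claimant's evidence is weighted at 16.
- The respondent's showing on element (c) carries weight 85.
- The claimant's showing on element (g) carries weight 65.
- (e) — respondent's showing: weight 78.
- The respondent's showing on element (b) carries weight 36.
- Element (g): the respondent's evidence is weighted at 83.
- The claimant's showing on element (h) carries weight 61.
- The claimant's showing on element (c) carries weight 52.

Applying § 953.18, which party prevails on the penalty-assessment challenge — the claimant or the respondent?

claimant

Stage 1 (claimant, a preponderance, weight is at least 49): (a) 61 ≥ 49 — meets; (b) 51 (respondent's 36 disregarded) ≥ 49 — meets; (c) 52 (respondent's 85 disregarded) ≥ 49 — meets.
  Stage 1 is satisfied; the claimant continues to bear the burden.
Stage 2 (claimant, a scintilla of evidence, weight is at least 11): (d) 16 ≥ 11 — meets.
  Stage 2 carried; the burden shifts to the respondent.
Stage 3 (respondent, a clear and cogent showing, weight is at least 76): (e) 78 ≥ 76 — meets; (f) 77 ≥ 76 — meets.
  Stage 3 is satisfied; the onus moves to the claimant.
Stage 4 (claimant, a preponderance, weight is at least 49): (g) 65 (respondent's 83 disregarded) ≥ 49 — meets; (h) 61 (respondent's 40 disregarded) ≥ 49 — meets.
  Stage 4 is satisfied; the onus moves to the respondent.
Stage 5 (respondent, a preponderance, weight is at least 49): (i) 41 < 49 — fails.
  The respondent does not carry Stage 5.
The analysis ends at Stage 5; the claimant prevails.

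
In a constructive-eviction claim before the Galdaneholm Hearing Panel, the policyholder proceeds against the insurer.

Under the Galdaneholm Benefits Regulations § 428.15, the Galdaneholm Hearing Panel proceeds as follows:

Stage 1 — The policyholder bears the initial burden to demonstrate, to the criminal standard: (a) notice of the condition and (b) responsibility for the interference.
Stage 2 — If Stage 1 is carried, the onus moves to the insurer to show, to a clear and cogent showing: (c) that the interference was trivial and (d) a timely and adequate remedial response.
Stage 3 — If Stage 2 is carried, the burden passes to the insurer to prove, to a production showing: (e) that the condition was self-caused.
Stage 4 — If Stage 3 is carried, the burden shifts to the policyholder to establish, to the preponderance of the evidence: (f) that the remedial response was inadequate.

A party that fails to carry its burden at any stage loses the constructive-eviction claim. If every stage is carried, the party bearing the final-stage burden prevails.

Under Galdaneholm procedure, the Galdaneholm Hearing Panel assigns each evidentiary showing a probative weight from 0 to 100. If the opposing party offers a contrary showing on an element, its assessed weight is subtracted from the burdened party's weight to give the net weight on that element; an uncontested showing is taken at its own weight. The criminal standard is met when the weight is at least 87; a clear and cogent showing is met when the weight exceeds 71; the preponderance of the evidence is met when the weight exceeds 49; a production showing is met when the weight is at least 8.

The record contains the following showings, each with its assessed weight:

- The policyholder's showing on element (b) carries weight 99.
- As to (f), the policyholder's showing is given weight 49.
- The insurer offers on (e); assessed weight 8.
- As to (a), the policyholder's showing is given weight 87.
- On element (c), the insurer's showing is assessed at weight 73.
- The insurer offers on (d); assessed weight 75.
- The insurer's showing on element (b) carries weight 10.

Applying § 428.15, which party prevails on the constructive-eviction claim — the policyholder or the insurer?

insurer

Stage 1 — burden on policyholder; standard: the criminal standard (weight is at least 87).
    (a): 87 ≥ 87 [met]
    (b): 99 − 10 = 89 ≥ 87 [met]
  All elements met. The burden passes to the insurer.
Stage 2 — burden on insurer; standard: a clear and cogent showing (weight exceeds 71).
    (c): 73 > 71 [met]
    (d): 75 > 71 [met]
  Stage 2 is satisfied; the insurer continues to bear the burden.
Stage 3 — burden on insurer; standard: a production showing (weight is at least 8).
    (e): 8 ≥ 8 [met]
  All elements met. The burden passes to the policyholder.
Stage 4 — burden on policyholder; standard: the preponderance of the evidence (weight exceeds 49).
    (f): 49 ≤ 49 [not met]
  The policyholder does not carry Stage 4.
So the insurer prevails.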